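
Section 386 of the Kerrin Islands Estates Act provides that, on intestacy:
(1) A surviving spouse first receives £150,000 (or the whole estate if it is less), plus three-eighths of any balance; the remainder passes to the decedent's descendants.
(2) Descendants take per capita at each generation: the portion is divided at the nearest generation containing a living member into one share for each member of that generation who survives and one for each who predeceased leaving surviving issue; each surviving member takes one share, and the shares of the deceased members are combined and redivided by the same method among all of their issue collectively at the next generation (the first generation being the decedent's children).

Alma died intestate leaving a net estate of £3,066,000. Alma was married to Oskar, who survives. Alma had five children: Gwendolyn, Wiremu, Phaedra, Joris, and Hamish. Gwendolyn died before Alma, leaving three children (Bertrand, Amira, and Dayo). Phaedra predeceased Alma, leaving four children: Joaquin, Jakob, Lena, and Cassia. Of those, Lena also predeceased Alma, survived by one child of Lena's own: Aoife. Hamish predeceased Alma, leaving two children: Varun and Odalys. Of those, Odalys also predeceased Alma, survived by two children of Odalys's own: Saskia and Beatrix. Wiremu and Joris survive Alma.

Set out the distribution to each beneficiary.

Oskar: £1,243,500; Bertrand: £121,500; Amira: £121,500; Dayo: £121,500; Wiremu: £364,500; Joaquin: £121,500; Jakob: £121,500; Aoife: £81,000; Cassia: £121,500; Joris: £364,500; Varun: £121,500; Saskia: £81,000; Beatrix: £81,000

Oskar first takes £150,000, leaving a balance of £2,916,000. Oskar then takes three-eighths of the balance (£1,093,500), for a total of £1,243,500. The remaining £1,822,500 passes to the descendants.
The descendants' portion (£1,822,500) is divided at the children's generation into 5 shares of £364,500. Wiremu and Joris each take £364,500. The 3 shares of the deceased (Gwendolyn, Phaedra, and Hamish) are combined into a pool of £1,093,500.
That pool (£1,093,500) is divided at the grandchildren's generation into 9 shares of £121,500. Bertrand, Amira, Dayo, Joaquin, Jakob, Cassia, and Varun each take £121,500. The 2 shares of the deceased (Lena and Odalys) are combined into a pool of £243,000.
That pool (£243,000) is divided at the great-grandchildren's generation equally among Aoife, Saskia, and Beatrix: £81,000 each.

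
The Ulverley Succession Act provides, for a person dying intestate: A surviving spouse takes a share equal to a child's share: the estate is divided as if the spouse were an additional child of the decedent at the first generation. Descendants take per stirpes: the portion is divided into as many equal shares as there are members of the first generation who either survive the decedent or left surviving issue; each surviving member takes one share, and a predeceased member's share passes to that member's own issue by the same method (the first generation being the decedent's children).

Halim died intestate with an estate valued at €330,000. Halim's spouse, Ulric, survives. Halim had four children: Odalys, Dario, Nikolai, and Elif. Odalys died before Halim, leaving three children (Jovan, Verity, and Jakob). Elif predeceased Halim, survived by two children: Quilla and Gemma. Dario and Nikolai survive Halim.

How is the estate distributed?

Ulric: €66,000; Jovan: €22,000; Verity: €22,000; Jakob: €22,000; Dario: €66,000; Nikolai: €66,000; Quilla: €33,000; Gemma: €33,000

The spouse counts as an additional share at the children's level, so there are 5 primary shares of €66,000. Ulric takes one such share (€66,000).
The children's combined portion (€264,000) is divided into 4 shares of €66,000: Dario and Nikolai each take €66,000; Odalys's €66,000 share passes to Odalys's issue; Elif's €66,000 share passes to Elif's issue.
Odalys's share (€66,000) is divided into 3 shares of €22,000: Jovan, Verity, and Jakob each take €22,000.
Elif's share (€66,000) is divided into 2 shares of €33,000: Quilla and Gemma each take €33,000.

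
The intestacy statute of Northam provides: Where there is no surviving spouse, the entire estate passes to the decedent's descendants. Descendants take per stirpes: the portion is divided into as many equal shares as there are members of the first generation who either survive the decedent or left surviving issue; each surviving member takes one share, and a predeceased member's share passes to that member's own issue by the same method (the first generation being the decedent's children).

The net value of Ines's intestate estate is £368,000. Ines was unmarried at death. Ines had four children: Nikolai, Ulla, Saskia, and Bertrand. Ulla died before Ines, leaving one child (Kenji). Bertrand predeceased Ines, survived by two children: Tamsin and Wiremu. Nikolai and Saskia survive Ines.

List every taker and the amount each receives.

Nikolai: £92,000; Kenji: £92,000; Saskia: £92,000; Tamsin: £46,000; Wiremu: £46,000

The entire £368,000 passes to the descendants.
That amount (£368,000) is divided into 4 shares of £92,000: Nikolai and Saskia each take £92,000; Ulla's £92,000 share passes to Ulla's issue; Bertrand's £92,000 share passes to Bertrand's issue.
Ulla's share (£92,000) passes entirely to Kenji.
Bertrand's share (£92,000) is divided into 2 shares of £46,000: Tamsin and Wiremu each take £46,000.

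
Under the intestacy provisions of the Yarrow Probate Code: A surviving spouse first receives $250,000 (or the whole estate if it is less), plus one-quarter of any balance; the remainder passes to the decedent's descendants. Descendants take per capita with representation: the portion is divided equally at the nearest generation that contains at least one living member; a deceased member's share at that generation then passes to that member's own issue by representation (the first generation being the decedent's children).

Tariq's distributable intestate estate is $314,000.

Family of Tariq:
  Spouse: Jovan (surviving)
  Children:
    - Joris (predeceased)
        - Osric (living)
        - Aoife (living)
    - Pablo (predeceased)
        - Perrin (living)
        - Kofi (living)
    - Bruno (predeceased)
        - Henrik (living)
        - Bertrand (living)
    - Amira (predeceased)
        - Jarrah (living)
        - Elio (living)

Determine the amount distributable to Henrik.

Jovan first takes $250,000, leaving a balance of $64,000. Jovan then takes one-quarter of the balance ($16,000), for a total of $266,000. The remaining $48,000 passes to the descendants.
No child survives, so the initial division is made at the grandchildren's generation.
The descendants' portion ($48,000) is divided into 8 shares of $6,000: Osric, Aoife, Perrin, Kofi, Henrik, Bertrand, Jarrah, and Elio each take $6,000.

Henrik receives $6,000.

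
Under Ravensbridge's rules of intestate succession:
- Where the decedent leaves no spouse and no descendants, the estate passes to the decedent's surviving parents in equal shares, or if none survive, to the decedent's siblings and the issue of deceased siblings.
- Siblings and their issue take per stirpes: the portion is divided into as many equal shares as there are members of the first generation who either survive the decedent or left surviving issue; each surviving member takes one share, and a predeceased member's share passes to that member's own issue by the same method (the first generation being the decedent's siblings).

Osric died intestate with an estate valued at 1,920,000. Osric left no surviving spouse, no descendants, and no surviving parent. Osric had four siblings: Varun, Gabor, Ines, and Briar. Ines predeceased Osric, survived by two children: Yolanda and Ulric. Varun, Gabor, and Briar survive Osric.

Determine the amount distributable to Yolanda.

Yolanda receives 240,000.

The entire 1,920,000 passes to the siblings and their issue.
That amount (1,920,000) is divided into 4 shares of 480,000: Varun, Gabor, and Briar each take 480,000; Ines's 480,000 share passes to Ines's issue.
Ines's share (480,000) is divided into 2 shares of 240,000: Yolanda and Ulric each take 240,000.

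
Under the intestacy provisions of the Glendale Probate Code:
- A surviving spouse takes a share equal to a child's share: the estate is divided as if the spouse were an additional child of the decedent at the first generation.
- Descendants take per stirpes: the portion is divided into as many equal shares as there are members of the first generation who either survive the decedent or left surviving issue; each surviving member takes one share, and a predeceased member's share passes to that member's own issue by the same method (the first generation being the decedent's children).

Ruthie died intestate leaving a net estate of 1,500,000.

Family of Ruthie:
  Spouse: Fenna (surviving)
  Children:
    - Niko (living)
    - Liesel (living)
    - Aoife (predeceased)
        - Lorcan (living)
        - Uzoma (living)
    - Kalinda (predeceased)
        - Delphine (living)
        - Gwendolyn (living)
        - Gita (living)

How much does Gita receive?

The spouse counts as an additional share at the children's level, so there are 5 primary shares of 300,000. Fenna takes one such share (300,000).
The children's combined portion (1,200,000) is divided into 4 shares of 300,000: Niko and Liesel each take 300,000; Aoife's 300,000 share passes to Aoife's issue; Kalinda's 300,000 share passes to Kalinda's issue.
Aoife's share (300,000) is divided into 2 shares of 150,000: Lorcan and Uzoma each take 150,000.
Kalinda's share (300,000) is divided into 3 shares of 100,000: Delphine, Gwendolyn, and Gita each take 100,000.

Gita receives 100,000.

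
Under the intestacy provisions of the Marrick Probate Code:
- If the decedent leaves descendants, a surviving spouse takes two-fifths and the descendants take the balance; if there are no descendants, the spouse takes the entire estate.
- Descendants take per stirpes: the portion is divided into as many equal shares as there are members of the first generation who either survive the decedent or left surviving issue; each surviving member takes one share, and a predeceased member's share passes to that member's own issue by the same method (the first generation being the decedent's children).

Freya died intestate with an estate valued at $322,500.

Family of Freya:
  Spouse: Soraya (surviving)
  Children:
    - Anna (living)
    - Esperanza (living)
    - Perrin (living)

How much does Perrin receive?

Soraya takes two-fifths of $322,500 = $129,000. The remaining $193,500 passes to the descendants.
The descendants' portion ($193,500) is divided into 3 shares of $64,500: Anna, Esperanza, and Perrin each take $64,500.

Perrin receives $64,500.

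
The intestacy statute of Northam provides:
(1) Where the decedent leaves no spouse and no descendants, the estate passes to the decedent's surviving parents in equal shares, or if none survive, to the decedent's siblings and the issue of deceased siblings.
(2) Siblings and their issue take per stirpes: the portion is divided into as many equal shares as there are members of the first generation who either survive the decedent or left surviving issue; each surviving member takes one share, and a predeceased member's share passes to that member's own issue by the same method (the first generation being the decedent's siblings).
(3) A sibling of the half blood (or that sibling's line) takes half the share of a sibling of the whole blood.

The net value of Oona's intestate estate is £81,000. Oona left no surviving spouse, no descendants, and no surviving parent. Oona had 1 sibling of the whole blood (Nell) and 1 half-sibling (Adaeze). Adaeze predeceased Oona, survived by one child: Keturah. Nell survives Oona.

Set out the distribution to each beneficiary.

Keturah: £27,000; Nell: £54,000

The entire £81,000 passes to the siblings and their issue.
Counting each half-blood sibling's line as half a unit, there are 3/2 units in £81,000, so one unit is £54,000. Whole-blood lines (Nell) take £54,000 each; half-blood lines (Adaeze) take £27,000 each.
Adaeze's share (£27,000) passes entirely to Keturah.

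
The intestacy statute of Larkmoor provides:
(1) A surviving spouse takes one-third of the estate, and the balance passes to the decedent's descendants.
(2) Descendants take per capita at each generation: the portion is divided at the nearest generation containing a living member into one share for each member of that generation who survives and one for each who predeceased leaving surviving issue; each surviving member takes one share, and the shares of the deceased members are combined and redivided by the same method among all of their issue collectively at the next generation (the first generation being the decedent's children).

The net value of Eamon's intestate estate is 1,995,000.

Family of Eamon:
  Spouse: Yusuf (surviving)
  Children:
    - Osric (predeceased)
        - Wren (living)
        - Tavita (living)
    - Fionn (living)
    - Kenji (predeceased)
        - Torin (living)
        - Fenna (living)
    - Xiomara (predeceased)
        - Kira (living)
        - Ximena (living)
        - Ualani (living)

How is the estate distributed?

Yusuf: 665,000; Wren: 142,500; Tavita: 142,500; Fionn: 332,500; Torin: 142,500; Fenna: 142,500; Kira: 142,500; Ximena: 142,500; Ualani: 142,500

Yusuf takes one-third of 1,995,000 = 665,000. The remaining 1,330,000 passes to the descendants.
The descendants' portion (1,330,000) is divided at the children's generation into 4 shares of 332,500. Fionn takes 332,500. The 3 shares of the deceased (Osric, Kenji, and Xiomara) are combined into a pool of 997,500.
That pool (997,500) is divided at the grandchildren's generation equally among Wren, Tavita, Torin, Fenna, Kira, Ximena, and Ualani: 142,500 each.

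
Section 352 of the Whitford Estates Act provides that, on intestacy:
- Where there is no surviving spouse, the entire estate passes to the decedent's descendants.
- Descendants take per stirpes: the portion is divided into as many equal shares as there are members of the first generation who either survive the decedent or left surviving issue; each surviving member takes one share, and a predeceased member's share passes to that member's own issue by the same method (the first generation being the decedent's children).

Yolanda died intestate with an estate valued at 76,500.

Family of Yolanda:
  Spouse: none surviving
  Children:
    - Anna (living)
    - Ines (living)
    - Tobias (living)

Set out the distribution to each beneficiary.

The entire 76,500 passes to the descendants.
That amount (76,500) is divided into 3 shares of 25,500: Anna, Ines, and Tobias each take 25,500.

Anna: 25,500; Ines: 25,500; Tobias: 25,500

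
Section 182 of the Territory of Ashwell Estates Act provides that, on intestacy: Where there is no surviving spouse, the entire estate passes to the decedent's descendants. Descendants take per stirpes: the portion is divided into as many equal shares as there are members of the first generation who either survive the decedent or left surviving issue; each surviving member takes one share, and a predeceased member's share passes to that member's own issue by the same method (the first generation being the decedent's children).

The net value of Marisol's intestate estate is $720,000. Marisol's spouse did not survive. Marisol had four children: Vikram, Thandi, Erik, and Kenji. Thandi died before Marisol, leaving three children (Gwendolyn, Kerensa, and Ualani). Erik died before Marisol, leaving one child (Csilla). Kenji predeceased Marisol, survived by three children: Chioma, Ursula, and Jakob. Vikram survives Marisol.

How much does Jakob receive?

The entire $720,000 passes to the descendants.
That amount ($720,000) is divided into 4 shares of $180,000: Vikram takes $180,000; Thandi's $180,000 share passes to Thandi's issue; Erik's $180,000 share passes to Erik's issue; Kenji's $180,000 share passes to Kenji's issue.
Thandi's share ($180,000) is divided into 3 shares of $60,000: Gwendolyn, Kerensa, and Ualani each take $60,000.
Erik's share ($180,000) passes entirely to Csilla.
Kenji's share ($180,000) is divided into 3 shares of $60,000: Chioma, Ursula, and Jakob each take $60,000.

Jakob receives $60,000.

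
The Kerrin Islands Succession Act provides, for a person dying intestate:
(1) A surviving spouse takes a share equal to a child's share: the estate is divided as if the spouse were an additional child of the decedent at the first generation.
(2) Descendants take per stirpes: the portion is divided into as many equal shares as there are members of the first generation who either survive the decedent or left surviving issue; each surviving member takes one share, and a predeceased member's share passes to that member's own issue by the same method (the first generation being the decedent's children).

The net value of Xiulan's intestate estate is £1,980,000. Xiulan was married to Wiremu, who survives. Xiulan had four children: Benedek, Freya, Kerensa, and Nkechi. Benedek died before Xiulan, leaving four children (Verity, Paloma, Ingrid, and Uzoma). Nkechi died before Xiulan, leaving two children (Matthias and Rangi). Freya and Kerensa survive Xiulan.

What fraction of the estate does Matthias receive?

The spouse counts as an additional share at the children's level, so there are 5 primary shares of £396,000. Wiremu takes one such share (£396,000).
The children's combined portion (£1,584,000) is divided into 4 shares of £396,000: Freya and Kerensa each take £396,000; Benedek's £396,000 share passes to Benedek's issue; Nkechi's £396,000 share passes to Nkechi's issue.
Benedek's share (£396,000) is divided into 4 shares of £99,000: Verity, Paloma, Ingrid, and Uzoma each take £99,000.
Nkechi's share (£396,000) is divided into 2 shares of £198,000: Matthias and Rangi each take £198,000.

Matthias receives 1/10 of the estate.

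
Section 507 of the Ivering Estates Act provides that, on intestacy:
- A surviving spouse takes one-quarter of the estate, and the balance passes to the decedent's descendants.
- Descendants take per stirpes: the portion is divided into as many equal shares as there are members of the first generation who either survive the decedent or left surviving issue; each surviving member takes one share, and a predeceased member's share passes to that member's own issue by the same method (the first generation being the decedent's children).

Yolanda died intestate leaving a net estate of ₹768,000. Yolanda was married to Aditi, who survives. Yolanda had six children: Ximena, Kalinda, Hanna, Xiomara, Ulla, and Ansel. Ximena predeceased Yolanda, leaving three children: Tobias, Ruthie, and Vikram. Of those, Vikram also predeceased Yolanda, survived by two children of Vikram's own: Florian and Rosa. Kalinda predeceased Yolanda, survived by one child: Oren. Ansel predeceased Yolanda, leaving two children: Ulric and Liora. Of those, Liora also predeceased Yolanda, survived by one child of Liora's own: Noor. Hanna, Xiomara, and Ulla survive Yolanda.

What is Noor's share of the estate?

Aditi takes one-quarter of ₹768,000 = ₹192,000. The remaining ₹576,000 passes to the descendants.
The descendants' portion (₹576,000) is divided into 6 shares of ₹96,000: Hanna, Xiomara, and Ulla each take ₹96,000; Ximena's ₹96,000 share passes to Ximena's issue; Kalinda's ₹96,000 share passes to Kalinda's issue; Ansel's ₹96,000 share passes to Ansel's issue.
Ximena's share (₹96,000) is divided into 3 shares of ₹32,000: Tobias and Ruthie each take ₹32,000; Vikram's ₹32,000 share passes to Vikram's issue.
Vikram's share (₹32,000) is divided into 2 shares of ₹16,000: Florian and Rosa each take ₹16,000.
Kalinda's share (₹96,000) passes entirely to Oren.
Ansel's share (₹96,000) is divided into 2 shares of ₹48,000: Ulric takes ₹48,000; Liora's ₹48,000 share passes to Liora's issue.
Liora's share (₹48,000) passes entirely to Noor.

Noor receives ₹48,000.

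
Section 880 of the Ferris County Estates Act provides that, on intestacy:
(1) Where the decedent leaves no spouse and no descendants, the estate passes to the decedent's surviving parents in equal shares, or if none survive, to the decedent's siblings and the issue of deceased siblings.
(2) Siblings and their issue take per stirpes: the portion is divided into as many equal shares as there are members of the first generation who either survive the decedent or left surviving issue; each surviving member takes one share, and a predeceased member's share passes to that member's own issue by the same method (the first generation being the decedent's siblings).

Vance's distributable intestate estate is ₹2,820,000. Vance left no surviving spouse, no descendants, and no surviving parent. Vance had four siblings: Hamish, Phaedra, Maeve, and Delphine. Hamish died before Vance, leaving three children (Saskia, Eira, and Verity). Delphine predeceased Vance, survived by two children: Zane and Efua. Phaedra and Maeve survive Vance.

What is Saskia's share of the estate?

Saskia receives ₹235,000.

The entire ₹2,820,000 passes to the siblings and their issue.
That amount (₹2,820,000) is divided into 4 shares of ₹705,000: Phaedra and Maeve each take ₹705,000; Hamish's ₹705,000 share passes to Hamish's issue; Delphine's ₹705,000 share passes to Delphine's issue.
Hamish's share (₹705,000) is divided into 3 shares of ₹235,000: Saskia, Eira, and Verity each take ₹235,000.
Delphine's share (₹705,000) is divided into 2 shares of ₹352,500: Zane and Efua each take ₹352,500.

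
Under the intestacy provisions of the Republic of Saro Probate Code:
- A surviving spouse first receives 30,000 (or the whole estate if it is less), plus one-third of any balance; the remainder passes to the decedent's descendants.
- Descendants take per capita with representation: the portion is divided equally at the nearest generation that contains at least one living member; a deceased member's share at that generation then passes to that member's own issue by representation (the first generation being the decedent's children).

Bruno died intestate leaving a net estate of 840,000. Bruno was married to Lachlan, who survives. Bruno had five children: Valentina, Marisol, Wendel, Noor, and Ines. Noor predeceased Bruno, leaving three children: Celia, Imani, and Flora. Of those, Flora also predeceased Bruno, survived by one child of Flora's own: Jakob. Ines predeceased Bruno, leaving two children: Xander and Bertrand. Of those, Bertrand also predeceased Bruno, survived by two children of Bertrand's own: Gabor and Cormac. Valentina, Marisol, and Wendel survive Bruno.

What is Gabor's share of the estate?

Gabor receives 27,000.

Lachlan first takes 30,000, leaving a balance of 810,000. Lachlan then takes one-third of the balance (270,000), for a total of 300,000. The remaining 540,000 passes to the descendants.
The descendants' portion (540,000) is divided into 5 shares of 108,000: Valentina, Marisol, and Wendel each take 108,000; Noor's 108,000 share passes to Noor's issue; Ines's 108,000 share passes to Ines's issue.
Noor's share (108,000) is divided into 3 shares of 36,000: Celia and Imani each take 36,000; Flora's 36,000 share passes to Flora's issue.
Flora's share (36,000) passes entirely to Jakob.
Ines's share (108,000) is divided into 2 shares of 54,000: Xander takes 54,000; Bertrand's 54,000 share passes to Bertrand's issue.
Bertrand's share (54,000) is divided into 2 shares of 27,000: Gabor and Cormac each take 27,000.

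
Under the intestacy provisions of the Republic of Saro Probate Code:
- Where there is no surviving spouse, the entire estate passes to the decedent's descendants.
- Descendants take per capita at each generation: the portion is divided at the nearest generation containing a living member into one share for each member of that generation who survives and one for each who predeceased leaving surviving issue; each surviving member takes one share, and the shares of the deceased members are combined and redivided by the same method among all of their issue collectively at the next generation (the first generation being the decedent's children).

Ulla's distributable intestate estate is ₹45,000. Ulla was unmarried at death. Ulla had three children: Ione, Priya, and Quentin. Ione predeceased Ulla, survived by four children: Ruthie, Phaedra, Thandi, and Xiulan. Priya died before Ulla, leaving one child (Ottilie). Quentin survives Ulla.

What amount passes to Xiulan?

The entire ₹45,000 passes to the descendants.
That amount (₹45,000) is divided at the children's generation into 3 shares of ₹15,000. Quentin takes ₹15,000. The 2 shares of the deceased (Ione and Priya) are combined into a pool of ₹30,000.
That pool (₹30,000) is divided at the grandchildren's generation equally among Ruthie, Phaedra, Thandi, Xiulan, and Ottilie: ₹6,000 each.

Xiulan receives ₹6,000.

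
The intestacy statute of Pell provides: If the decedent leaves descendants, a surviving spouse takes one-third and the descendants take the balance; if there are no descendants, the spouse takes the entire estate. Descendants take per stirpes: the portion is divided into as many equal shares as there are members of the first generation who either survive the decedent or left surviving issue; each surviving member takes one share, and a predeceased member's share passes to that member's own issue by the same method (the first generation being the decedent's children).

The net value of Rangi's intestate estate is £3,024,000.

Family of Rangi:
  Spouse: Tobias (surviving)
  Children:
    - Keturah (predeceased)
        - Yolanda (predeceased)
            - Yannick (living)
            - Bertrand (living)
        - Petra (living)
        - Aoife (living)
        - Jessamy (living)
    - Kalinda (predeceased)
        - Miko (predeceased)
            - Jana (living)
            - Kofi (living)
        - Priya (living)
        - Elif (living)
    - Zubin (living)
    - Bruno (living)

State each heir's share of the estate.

Tobias: £1,008,000; Yannick: £63,000; Bertrand: £63,000; Petra: £126,000; Aoife: £126,000; Jessamy: £126,000; Jana: £84,000; Kofi: £84,000; Priya: £168,000; Elif: £168,000; Zubin: £504,000; Bruno: £504,000

Tobias takes one-third of £3,024,000 = £1,008,000. The remaining £2,016,000 passes to the descendants.
The descendants' portion (£2,016,000) is divided into 4 shares of £504,000: Zubin and Bruno each take £504,000; Keturah's £504,000 share passes to Keturah's issue; Kalinda's £504,000 share passes to Kalinda's issue.
Keturah's share (£504,000) is divided into 4 shares of £126,000: Petra, Aoife, and Jessamy each take £126,000; Yolanda's £126,000 share passes to Yolanda's issue.
Yolanda's share (£126,000) is divided into 2 shares of £63,000: Yannick and Bertrand each take £63,000.
Kalinda's share (£504,000) is divided into 3 shares of £168,000: Priya and Elif each take £168,000; Miko's £168,000 share passes to Miko's issue.
Miko's share (£168,000) is divided into 2 shares of £84,000: Jana and Kofi each take £84,000.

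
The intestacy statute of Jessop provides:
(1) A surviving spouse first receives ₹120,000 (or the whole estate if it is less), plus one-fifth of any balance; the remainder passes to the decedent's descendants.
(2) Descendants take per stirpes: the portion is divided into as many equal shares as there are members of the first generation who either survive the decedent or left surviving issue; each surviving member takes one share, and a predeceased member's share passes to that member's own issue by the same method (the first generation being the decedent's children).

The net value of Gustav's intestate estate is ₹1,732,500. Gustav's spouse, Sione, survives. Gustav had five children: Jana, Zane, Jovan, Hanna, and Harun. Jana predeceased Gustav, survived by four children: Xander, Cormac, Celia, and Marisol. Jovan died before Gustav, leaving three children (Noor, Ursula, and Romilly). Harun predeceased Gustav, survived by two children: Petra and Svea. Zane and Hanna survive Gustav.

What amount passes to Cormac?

Sione first takes ₹120,000, leaving a balance of ₹1,612,500. Sione then takes one-fifth of the balance (₹322,500), for a total of ₹442,500. The remaining ₹1,290,000 passes to the descendants.
The descendants' portion (₹1,290,000) is divided into 5 shares of ₹258,000: Zane and Hanna each take ₹258,000; Jana's ₹258,000 share passes to Jana's issue; Jovan's ₹258,000 share passes to Jovan's issue; Harun's ₹258,000 share passes to Harun's issue.
Jana's share (₹258,000) is divided into 4 shares of ₹64,500: Xander, Cormac, Celia, and Marisol each take ₹64,500.
Jovan's share (₹258,000) is divided into 3 shares of ₹86,000: Noor, Ursula, and Romilly each take ₹86,000.
Harun's share (₹258,000) is divided into 2 shares of ₹129,000: Petra and Svea each take ₹129,000.

Cormac receives ₹64,500.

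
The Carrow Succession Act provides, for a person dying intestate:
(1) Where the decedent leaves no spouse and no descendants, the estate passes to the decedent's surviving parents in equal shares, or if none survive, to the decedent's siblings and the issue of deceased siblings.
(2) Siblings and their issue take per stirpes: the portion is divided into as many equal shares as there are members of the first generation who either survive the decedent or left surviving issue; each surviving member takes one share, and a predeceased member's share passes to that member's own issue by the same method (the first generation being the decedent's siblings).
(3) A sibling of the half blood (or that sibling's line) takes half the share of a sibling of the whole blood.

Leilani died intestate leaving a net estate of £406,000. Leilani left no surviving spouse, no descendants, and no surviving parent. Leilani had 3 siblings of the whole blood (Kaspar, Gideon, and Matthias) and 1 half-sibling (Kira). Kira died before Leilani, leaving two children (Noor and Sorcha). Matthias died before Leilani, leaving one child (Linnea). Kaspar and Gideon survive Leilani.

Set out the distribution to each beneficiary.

Noor: £29,000; Sorcha: £29,000; Kaspar: £116,000; Gideon: £116,000; Linnea: £116,000

The entire £406,000 passes to the siblings and their issue.
Counting each half-blood sibling's line as half a unit, there are 7/2 units in £406,000, so one unit is £116,000. Whole-blood lines (Kaspar, Gideon, and Matthias) take £116,000 each; half-blood lines (Kira) take £58,000 each.
Kira's share (£58,000) is divided into 2 shares of £29,000: Noor and Sorcha each take £29,000.
Matthias's share (£116,000) passes entirely to Linnea.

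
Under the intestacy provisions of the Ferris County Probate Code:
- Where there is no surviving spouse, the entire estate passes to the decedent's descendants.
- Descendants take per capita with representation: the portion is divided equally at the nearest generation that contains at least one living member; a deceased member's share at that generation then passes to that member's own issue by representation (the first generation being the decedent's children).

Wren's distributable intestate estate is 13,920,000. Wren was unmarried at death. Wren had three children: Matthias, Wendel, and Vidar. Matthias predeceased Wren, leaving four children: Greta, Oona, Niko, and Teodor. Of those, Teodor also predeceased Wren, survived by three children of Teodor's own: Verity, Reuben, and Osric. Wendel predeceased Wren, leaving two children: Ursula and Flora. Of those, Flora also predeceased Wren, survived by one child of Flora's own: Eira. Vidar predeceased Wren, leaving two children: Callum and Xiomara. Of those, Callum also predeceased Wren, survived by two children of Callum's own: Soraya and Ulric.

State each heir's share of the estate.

Greta: 1,740,000; Oona: 1,740,000; Niko: 1,740,000; Verity: 580,000; Reuben: 580,000; Osric: 580,000; Ursula: 1,740,000; Eira: 1,740,000; Soraya: 870,000; Ulric: 870,000; Xiomara: 1,740,000

The entire 13,920,000 passes to the descendants.
No child survives, so the initial division is made at the grandchildren's generation.
That amount (13,920,000) is divided into 8 shares of 1,740,000: Greta, Oona, Niko, Ursula, and Xiomara each take 1,740,000; Teodor's 1,740,000 share passes to Teodor's issue; Flora's 1,740,000 share passes to Flora's issue; Callum's 1,740,000 share passes to Callum's issue.
Teodor's share (1,740,000) is divided into 3 shares of 580,000: Verity, Reuben, and Osric each take 580,000.
Flora's share (1,740,000) passes entirely to Eira.
Callum's share (1,740,000) is divided into 2 shares of 870,000: Soraya and Ulric each take 870,000.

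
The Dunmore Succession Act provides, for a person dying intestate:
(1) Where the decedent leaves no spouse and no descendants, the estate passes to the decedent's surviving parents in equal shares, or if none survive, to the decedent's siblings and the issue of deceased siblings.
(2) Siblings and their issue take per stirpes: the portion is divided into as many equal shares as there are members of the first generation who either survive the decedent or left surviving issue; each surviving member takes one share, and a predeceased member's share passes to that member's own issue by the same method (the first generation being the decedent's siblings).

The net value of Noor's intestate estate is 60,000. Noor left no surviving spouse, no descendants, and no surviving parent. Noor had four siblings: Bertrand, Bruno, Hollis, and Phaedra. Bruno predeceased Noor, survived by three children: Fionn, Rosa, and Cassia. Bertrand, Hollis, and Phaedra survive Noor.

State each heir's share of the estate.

Bertrand: 15,000; Fionn: 5,000; Rosa: 5,000; Cassia: 5,000; Hollis: 15,000; Phaedra: 15,000

The entire 60,000 passes to the siblings and their issue.
That amount (60,000) is divided into 4 shares of 15,000: Bertrand, Hollis, and Phaedra each take 15,000; Bruno's 15,000 share passes to Bruno's issue.
Bruno's share (15,000) is divided into 3 shares of 5,000: Fionn, Rosa, and Cassia each take 5,000.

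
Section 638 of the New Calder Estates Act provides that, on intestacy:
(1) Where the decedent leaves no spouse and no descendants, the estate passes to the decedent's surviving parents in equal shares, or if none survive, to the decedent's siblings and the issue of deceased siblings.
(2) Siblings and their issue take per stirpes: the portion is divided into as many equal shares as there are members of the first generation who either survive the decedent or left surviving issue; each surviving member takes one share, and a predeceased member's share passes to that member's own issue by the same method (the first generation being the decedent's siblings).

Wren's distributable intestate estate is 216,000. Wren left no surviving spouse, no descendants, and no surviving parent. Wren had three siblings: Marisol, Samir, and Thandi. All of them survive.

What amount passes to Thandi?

The entire 216,000 passes to the siblings and their issue.
That amount (216,000) is divided into 3 shares of 72,000: Marisol, Samir, and Thandi each take 72,000.

Thandi receives 72,000.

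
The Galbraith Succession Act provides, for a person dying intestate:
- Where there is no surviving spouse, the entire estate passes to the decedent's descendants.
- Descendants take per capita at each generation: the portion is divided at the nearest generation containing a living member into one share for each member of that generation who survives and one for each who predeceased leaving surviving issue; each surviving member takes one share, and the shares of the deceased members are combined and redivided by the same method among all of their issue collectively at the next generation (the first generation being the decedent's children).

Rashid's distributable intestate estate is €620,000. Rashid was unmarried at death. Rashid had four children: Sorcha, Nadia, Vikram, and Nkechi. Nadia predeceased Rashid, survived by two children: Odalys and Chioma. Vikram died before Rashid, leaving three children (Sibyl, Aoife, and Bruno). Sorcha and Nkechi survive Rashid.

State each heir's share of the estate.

Sorcha: €155,000; Odalys: €62,000; Chioma: €62,000; Sibyl: €62,000; Aoife: €62,000; Bruno: €62,000; Nkechi: €155,000

The entire €620,000 passes to the descendants.
That amount (€620,000) is divided at the children's generation into 4 shares of €155,000. Sorcha and Nkechi each take €155,000. The 2 shares of the deceased (Nadia and Vikram) are combined into a pool of €310,000.
That pool (€310,000) is divided at the grandchildren's generation equally among Odalys, Chioma, Sibyl, Aoife, and Bruno: €62,000 each.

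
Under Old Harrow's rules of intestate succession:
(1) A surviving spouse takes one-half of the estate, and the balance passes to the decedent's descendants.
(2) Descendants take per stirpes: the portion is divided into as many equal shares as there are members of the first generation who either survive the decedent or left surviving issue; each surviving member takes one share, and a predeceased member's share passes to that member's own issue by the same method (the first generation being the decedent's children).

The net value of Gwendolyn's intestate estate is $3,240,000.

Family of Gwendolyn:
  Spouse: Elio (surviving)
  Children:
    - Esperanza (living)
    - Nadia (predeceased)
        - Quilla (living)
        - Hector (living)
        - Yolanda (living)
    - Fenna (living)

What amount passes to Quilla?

Elio takes one-half of $3,240,000 = $1,620,000. The remaining $1,620,000 passes to the descendants.
The descendants' portion ($1,620,000) is divided into 3 shares of $540,000: Esperanza and Fenna each take $540,000; Nadia's $540,000 share passes to Nadia's issue.
Nadia's share ($540,000) is divided into 3 shares of $180,000: Quilla, Hector, and Yolanda each take $180,000.

Quilla receives $180,000.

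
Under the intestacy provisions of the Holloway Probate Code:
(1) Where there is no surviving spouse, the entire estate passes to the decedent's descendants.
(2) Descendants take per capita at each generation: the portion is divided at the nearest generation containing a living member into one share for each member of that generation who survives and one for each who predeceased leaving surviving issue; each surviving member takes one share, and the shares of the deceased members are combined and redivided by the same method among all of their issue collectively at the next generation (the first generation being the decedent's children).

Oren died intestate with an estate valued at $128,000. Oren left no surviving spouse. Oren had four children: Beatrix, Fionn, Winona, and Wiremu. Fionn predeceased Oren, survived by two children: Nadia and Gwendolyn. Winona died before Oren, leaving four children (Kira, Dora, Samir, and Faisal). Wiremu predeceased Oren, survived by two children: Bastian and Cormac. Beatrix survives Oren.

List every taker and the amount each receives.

Beatrix: $32,000; Nadia: $12,000; Gwendolyn: $12,000; Kira: $12,000; Dora: $12,000; Samir: $12,000; Faisal: $12,000; Bastian: $12,000; Cormac: $12,000

The entire $128,000 passes to the descendants.
That amount ($128,000) is divided at the children's generation into 4 shares of $32,000. Beatrix takes $32,000. The 3 shares of the deceased (Fionn, Winona, and Wiremu) are combined into a pool of $96,000.
That pool ($96,000) is divided at the grandchildren's generation equally among Nadia, Gwendolyn, Kira, Dora, Samir, Faisal, Bastian, and Cormac: $12,000 each.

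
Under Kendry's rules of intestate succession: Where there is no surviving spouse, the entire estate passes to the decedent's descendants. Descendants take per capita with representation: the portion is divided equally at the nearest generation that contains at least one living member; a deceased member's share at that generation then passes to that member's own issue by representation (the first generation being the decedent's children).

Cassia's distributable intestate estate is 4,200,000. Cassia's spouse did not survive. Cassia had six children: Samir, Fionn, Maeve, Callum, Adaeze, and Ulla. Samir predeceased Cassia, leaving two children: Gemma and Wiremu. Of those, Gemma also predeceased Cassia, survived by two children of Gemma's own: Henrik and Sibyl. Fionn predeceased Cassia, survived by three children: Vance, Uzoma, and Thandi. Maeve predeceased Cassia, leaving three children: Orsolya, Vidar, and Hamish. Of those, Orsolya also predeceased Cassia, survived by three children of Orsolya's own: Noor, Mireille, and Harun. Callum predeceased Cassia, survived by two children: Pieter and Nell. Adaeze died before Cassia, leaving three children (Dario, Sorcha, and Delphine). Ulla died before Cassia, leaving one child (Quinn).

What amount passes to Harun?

The entire 4,200,000 passes to the descendants.
No child survives, so the initial division is made at the grandchildren's generation.
That amount (4,200,000) is divided into 14 shares of 300,000: Wiremu, Vance, Uzoma, Thandi, Vidar, Hamish, Pieter, Nell, Dario, Sorcha, Delphine, and Quinn each take 300,000; Gemma's 300,000 share passes to Gemma's issue; Orsolya's 300,000 share passes to Orsolya's issue.
Gemma's share (300,000) is divided into 2 shares of 150,000: Henrik and Sibyl each take 150,000.
Orsolya's share (300,000) is divided into 3 shares of 100,000: Noor, Mireille, and Harun each take 100,000.

Harun receives 100,000.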